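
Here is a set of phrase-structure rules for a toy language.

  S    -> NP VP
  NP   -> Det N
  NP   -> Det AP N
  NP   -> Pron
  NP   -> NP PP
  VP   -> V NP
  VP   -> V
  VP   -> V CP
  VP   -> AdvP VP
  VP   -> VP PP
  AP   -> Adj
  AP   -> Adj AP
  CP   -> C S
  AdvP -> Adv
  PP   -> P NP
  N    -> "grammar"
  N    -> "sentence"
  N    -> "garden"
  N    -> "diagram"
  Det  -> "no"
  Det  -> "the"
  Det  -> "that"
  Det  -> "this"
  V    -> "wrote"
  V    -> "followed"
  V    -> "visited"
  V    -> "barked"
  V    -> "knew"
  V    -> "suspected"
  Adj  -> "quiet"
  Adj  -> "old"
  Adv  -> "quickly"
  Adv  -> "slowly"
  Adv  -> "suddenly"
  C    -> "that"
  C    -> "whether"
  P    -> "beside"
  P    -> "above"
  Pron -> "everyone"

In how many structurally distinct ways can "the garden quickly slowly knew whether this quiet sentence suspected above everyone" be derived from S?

Two of the 4 distinct bracketings:
[S [NP [Det the] [N garden]] [VP [AdvP [Adv quickly]] [VP [AdvP [Adv slowly]] [VP [V knew] [CP [C whether] [S [NP [Det this] [AP [Adj quiet]] [N sentence]] [VP [VP [V suspected]] [PP [P above] [NP [Pron everyone]]]]]]]]]]
[S [NP [Det the] [N garden]] [VP [AdvP [Adv quickly]] [VP [AdvP [Adv slowly]] [VP [VP [V knew] [CP [C whether] [S [NP [Det this] [AP [Adj quiet]] [N sentence]] [VP [V suspected]]]]] [PP [P above] [NP [Pron everyone]]]]]]]
The trees differ in how a recursive rule is bracketed over the same span.

4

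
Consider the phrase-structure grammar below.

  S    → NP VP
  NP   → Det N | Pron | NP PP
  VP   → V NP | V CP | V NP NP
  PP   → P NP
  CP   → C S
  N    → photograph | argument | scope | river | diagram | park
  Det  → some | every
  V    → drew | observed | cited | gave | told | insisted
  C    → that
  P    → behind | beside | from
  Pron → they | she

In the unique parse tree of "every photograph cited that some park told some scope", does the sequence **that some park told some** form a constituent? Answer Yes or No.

No

[S [NP [Det every] [N photograph]] [VP [V cited] [CP [C that] [S [NP [Det some] [N park]] [VP [V told] [NP [Det some] [N scope]]]]]]]
The smallest constituent containing 'that some park told some' is the CP spanning 'that some park told some scope'; no single node in the tree dominates exactly the given words.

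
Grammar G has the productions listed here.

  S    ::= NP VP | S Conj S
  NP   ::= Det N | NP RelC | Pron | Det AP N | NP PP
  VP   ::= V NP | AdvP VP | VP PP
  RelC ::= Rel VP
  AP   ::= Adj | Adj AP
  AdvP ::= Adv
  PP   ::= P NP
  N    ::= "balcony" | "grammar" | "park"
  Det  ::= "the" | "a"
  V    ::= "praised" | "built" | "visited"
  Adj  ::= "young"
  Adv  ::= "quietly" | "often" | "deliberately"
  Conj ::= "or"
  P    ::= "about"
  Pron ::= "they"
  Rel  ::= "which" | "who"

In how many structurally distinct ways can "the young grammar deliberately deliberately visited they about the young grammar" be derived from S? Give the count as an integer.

Two of the 4 distinct bracketings:
[S [NP [Det the] [AP [Adj young]] [N grammar]] [VP [AdvP [Adv deliberately]] [VP [AdvP [Adv deliberately]] [VP [V visited] [NP [NP [Pron they]] [PP [P about] [NP [Det the] [AP [Adj young]] [N grammar]]]]]]]]
[S [NP [Det the] [AP [Adj young]] [N grammar]] [VP [AdvP [Adv deliberately]] [VP [AdvP [Adv deliberately]] [VP [VP [V visited] [NP [Pron they]]] [PP [P about] [NP [Det the] [AP [Adj young]] [N grammar]]]]]]]
The difference turns on whether NP → NP PP is used at the relevant span, versus an alternative expansion of NP.

4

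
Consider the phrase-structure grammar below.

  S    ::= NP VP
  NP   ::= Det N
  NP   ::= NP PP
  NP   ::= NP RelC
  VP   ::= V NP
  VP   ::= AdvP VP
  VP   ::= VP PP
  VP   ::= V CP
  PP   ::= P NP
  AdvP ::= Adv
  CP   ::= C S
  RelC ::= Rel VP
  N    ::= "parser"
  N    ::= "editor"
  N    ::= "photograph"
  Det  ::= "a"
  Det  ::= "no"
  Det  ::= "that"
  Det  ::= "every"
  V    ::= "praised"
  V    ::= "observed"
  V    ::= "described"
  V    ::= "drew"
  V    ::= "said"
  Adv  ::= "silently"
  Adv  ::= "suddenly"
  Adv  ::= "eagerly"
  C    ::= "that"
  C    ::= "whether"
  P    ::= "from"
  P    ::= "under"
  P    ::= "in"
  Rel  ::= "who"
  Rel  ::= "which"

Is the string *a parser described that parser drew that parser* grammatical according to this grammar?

Ungrammatical

For S → NP VP, the only prefix that parses as NP is 'a parser', but the remainder 'described that parser drew that parser' is not a VP under these rules.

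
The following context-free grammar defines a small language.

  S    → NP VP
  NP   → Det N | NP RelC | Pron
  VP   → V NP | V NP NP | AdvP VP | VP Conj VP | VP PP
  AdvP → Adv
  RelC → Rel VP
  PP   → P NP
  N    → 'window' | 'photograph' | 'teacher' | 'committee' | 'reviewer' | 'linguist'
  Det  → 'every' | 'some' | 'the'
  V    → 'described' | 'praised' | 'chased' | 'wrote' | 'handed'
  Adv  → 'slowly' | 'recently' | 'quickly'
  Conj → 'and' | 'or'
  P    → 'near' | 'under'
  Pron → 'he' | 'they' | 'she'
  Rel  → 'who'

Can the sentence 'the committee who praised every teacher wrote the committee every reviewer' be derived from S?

S
  NP
    NP
      Det: the
      N: committee
    RelC
      Rel: who
      VP
        V: praised
        NP
          Det: every
          N: teacher
  VP
    V: wrote
    NP
      Det: the
      N: committee
    NP
      Det: every
      N: reviewer
Every word is introduced by a lexical rule and the phrasal rules combine the resulting categories into a single S.

Grammatical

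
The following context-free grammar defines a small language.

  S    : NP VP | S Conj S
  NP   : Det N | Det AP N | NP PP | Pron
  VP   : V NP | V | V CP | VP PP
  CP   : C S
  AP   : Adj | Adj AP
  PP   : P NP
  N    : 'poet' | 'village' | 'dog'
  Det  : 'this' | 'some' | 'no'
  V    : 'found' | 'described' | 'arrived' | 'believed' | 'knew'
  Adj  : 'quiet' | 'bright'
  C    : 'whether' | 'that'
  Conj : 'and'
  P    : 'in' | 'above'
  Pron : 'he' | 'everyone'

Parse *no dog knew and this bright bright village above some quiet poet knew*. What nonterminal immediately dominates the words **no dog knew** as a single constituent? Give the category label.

S

S
  S
    NP
      Det: no
      N: dog
    VP
      V: knew
  Conj: and
  S
    NP
      NP
        Det: this
        AP
          Adj: bright
          AP
            Adj: bright
        N: village
      PP
        P: above
        NP
          Det: some
          AP
            Adj: quiet
          N: poet
    VP
      V: knew
The span 'no dog knew' is the S node built by S → NP VP.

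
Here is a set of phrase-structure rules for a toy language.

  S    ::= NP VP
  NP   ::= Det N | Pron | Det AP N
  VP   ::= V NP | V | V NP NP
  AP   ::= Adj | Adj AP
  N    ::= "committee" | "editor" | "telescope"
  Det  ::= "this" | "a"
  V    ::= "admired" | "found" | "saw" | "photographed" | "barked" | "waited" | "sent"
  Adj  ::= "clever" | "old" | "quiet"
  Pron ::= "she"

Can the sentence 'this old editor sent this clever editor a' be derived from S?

Ungrammatical

For S → NP VP, the only prefix that parses as NP is 'this old editor', but the remainder 'sent this clever editor a' is not a VP under these rules.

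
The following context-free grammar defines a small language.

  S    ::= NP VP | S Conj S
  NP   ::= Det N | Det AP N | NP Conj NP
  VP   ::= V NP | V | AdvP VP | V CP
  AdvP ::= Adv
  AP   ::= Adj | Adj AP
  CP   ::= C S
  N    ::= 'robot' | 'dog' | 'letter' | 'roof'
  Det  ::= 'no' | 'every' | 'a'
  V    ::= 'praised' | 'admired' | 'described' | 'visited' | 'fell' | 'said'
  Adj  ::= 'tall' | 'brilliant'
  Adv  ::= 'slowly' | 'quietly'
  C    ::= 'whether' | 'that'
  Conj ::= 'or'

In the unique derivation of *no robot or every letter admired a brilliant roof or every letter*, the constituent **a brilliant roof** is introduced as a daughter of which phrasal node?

S
  NP
    NP
      Det: no
      N: robot
    Conj: or
    NP
      Det: every
      N: letter
  VP
    V: admired
    NP
      NP
        Det: a
        AP
          Adj: brilliant
        N: roof
      Conj: or
      NP
        Det: every
        N: letter
The span 'a brilliant roof' is the NP node built by NP → Det AP N.
Its mother is the NP built by NP → NP Conj NP.

NP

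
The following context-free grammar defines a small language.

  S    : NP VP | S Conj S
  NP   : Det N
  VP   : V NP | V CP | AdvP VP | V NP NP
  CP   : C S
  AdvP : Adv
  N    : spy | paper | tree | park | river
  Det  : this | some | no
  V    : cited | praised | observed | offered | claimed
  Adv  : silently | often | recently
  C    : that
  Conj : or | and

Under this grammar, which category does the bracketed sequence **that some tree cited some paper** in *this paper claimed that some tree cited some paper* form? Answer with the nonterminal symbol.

CP

[S [NP [Det this] [N paper]] [VP [V claimed] [CP [C that] [S [NP [Det some] [N tree]] [VP [V cited] [NP [Det some] [N paper]]]]]]]
The span 'that some tree cited some paper' is the CP node built by CP → C S.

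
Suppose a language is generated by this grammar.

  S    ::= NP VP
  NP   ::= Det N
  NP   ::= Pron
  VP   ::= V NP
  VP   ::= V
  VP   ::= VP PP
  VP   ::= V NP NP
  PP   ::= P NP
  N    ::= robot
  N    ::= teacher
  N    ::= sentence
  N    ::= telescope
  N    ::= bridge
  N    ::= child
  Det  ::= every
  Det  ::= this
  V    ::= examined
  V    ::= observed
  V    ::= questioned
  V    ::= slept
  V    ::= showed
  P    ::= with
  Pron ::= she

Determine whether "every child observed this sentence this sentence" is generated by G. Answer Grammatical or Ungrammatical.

Grammatical

S
  NP
    Det: every
    N: child
  VP
    V: observed
    NP
      Det: this
      N: sentence
    NP
      Det: this
      N: sentence
Every word is introduced by a lexical rule and the phrasal rules combine the resulting categories into a single S.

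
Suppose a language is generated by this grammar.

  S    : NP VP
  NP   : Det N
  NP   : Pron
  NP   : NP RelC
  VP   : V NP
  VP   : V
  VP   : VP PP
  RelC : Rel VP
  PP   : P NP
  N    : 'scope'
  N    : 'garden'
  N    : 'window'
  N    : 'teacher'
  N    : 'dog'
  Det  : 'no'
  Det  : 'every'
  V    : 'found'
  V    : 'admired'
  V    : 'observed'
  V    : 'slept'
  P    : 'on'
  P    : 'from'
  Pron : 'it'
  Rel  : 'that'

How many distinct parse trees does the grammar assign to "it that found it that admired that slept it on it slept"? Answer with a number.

4

Two of the 4 distinct bracketings:
[S [NP [NP [Pron it]] [RelC [Rel that] [VP [V found] [NP [NP [NP [Pron it]] [RelC [Rel that] [VP [V admired]]]] [RelC [Rel that] [VP [VP [V slept] [NP [Pron it]]] [PP [P on] [NP [Pron it]]]]]]]]] [VP [V slept]]]
[S [NP [NP [Pron it]] [RelC [Rel that] [VP [VP [V found] [NP [NP [NP [Pron it]] [RelC [Rel that] [VP [V admired]]]] [RelC [Rel that] [VP [V slept] [NP [Pron it]]]]]] [PP [P on] [NP [Pron it]]]]]] [VP [V slept]]]
The trees differ in how a recursive rule is bracketed over the same span.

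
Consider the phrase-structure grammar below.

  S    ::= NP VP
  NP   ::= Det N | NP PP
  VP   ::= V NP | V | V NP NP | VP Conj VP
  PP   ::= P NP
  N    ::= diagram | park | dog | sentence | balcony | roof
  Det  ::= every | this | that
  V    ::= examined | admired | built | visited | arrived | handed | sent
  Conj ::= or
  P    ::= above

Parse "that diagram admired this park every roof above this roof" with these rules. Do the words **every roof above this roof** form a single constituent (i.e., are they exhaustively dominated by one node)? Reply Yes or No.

Yes

[S [NP [Det that] [N diagram]] [VP [V admired] [NP [Det this] [N park]] [NP [NP [Det every] [N roof]] [PP [P above] [NP [Det this] [N roof]]]]]]
The words 'every roof above this roof' are exhaustively dominated by a single NP node (built by NP → NP PP), so they form a constituent.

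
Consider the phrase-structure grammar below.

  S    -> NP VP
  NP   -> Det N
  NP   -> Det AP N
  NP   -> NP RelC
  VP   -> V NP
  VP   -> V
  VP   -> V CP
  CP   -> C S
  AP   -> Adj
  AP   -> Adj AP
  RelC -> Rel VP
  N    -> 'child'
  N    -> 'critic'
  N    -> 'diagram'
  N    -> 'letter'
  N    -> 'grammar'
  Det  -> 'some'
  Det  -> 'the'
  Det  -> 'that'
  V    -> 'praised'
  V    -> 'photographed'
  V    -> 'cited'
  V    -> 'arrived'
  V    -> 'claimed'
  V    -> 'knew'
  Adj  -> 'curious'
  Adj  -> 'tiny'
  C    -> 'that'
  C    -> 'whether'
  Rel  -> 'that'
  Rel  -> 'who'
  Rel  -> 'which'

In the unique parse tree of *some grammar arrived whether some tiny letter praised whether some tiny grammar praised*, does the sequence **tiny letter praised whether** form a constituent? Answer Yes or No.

No

[S [NP [Det some] [N grammar]] [VP [V arrived] [CP [C whether] [S [NP [Det some] [AP [Adj tiny]] [N letter]] [VP [V praised] [CP [C whether] [S [NP [Det some] [AP [Adj tiny]] [N grammar]] [VP [V praised]]]]]]]]]
The smallest constituent containing 'tiny letter praised whether' is the S spanning 'some tiny letter praised whether some tiny grammar praised'; no single node in the tree dominates exactly the given words.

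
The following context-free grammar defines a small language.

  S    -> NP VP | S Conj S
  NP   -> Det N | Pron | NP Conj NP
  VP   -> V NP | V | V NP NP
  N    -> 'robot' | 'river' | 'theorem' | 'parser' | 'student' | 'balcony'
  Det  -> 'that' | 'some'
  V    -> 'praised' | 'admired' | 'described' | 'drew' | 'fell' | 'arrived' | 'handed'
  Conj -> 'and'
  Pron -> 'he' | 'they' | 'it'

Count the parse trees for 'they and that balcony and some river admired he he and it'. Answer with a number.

2

The two bracketings:
[S [NP [NP [Pron they]] [Conj and] [NP [NP [Det that] [N balcony]] [Conj and] [NP [Det some] [N river]]]] [VP [V admired] [NP [Pron he]] [NP [NP [Pron he]] [Conj and] [NP [Pron it]]]]]
[S [NP [NP [NP [Pron they]] [Conj and] [NP [Det that] [N balcony]]] [Conj and] [NP [Det some] [N river]]] [VP [V admired] [NP [Pron he]] [NP [NP [Pron he]] [Conj and] [NP [Pron it]]]]]
The trees differ in how a recursive rule is bracketed over the same span.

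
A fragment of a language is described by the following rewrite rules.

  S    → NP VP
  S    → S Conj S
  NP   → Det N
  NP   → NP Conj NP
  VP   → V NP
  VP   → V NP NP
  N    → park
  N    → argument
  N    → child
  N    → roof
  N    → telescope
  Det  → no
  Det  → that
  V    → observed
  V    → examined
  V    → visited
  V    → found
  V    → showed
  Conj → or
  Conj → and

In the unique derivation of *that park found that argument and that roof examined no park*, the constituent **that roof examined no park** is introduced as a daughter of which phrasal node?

S
  S
    NP
      Det: that
      N: park
    VP
      V: found
      NP
        Det: that
        N: argument
  Conj: and
  S
    NP
      Det: that
      N: roof
    VP
      V: examined
      NP
        Det: no
        N: park
The span 'that roof examined no park' is the S node built by S → NP VP.
Its mother is the S built by S → S Conj S.

S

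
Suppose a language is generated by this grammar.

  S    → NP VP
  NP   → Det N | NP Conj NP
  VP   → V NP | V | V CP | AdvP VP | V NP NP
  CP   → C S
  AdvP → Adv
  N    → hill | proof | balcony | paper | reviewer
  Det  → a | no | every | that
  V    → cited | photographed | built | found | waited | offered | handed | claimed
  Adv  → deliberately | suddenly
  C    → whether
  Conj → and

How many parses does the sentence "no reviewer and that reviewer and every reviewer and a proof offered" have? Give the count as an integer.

Two of the 5 distinct bracketings:
[S [NP [NP [Det no] [N reviewer]] [Conj and] [NP [NP [Det that] [N reviewer]] [Conj and] [NP [NP [Det every] [N reviewer]] [Conj and] [NP [Det a] [N proof]]]]] [VP [V offered]]]
[S [NP [NP [Det no] [N reviewer]] [Conj and] [NP [NP [NP [Det that] [N reviewer]] [Conj and] [NP [Det every] [N reviewer]]] [Conj and] [NP [Det a] [N proof]]]] [VP [V offered]]]
The trees differ in how a recursive rule is bracketed over the same span.

5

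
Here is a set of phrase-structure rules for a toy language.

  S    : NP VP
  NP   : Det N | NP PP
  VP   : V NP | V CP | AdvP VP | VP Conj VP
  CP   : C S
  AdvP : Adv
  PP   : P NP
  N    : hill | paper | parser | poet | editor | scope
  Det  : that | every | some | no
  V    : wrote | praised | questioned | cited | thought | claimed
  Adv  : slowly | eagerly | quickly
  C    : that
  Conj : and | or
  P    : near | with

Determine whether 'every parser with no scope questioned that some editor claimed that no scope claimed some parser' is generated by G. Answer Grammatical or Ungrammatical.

S
  NP
    NP
      Det: every
      N: parser
    PP
      P: with
      NP
        Det: no
        N: scope
  VP
    V: questioned
    CP
      C: that
      S
        NP
          Det: some
          N: editor
        VP
          V: claimed
          CP
            C: that
            S
              NP
                Det: no
                N: scope
              VP
                V: claimed
                NP
                  Det: some
                  N: parser
Every word is introduced by a lexical rule and the phrasal rules combine the resulting categories into a single S.

Grammatical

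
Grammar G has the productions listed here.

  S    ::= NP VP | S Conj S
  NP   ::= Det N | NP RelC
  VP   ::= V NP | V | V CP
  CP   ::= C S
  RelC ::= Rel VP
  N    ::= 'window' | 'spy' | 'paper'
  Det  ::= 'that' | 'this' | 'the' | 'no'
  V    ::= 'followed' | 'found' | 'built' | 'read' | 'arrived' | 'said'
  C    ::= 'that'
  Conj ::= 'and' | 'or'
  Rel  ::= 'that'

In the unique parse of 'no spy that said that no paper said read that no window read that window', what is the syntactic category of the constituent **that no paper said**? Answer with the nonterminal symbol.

CP

S
  NP
    NP
      Det: no
      N: spy
    RelC
      Rel: that
      VP
        V: said
        CP
          C: that
          S
            NP
              Det: no
              N: paper
            VP
              V: said
  VP
    V: read
    CP
      C: that
      S
        NP
          Det: no
          N: window
        VP
          V: read
          NP
            Det: that
            N: window
The span 'that no paper said' is the CP node built by CP → C S.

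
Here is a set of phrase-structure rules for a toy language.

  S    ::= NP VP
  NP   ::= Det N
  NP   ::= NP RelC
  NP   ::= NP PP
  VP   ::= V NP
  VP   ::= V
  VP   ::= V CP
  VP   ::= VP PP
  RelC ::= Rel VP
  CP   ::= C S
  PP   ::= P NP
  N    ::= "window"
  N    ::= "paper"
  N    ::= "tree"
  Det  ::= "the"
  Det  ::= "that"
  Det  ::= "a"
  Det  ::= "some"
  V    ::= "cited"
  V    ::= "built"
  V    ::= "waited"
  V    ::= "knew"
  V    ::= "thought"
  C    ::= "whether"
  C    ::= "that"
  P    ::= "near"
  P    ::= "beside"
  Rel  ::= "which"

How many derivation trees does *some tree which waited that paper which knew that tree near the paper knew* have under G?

8

Two of the 8 distinct bracketings:
[S [NP [NP [Det some] [N tree]] [RelC [Rel which] [VP [V waited] [NP [NP [Det that] [N paper]] [RelC [Rel which] [VP [V knew] [NP [NP [Det that] [N tree]] [PP [P near] [NP [Det the] [N paper]]]]]]]]]] [VP [V knew]]]
[S [NP [NP [Det some] [N tree]] [RelC [Rel which] [VP [V waited] [NP [NP [Det that] [N paper]] [RelC [Rel which] [VP [VP [V knew] [NP [Det that] [N tree]]] [PP [P near] [NP [Det the] [N paper]]]]]]]]] [VP [V knew]]]
The difference turns on whether NP → NP PP is used at the relevant span, versus an alternative expansion of NP.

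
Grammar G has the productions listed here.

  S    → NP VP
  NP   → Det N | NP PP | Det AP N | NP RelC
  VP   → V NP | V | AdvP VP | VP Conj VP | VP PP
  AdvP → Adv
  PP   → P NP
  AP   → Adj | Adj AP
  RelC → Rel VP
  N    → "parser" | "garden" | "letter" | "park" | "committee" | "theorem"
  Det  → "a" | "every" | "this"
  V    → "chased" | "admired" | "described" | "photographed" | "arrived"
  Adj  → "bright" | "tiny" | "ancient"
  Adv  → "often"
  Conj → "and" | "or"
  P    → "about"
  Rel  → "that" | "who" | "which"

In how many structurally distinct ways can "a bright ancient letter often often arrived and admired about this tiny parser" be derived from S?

Two of the 9 distinct bracketings:
[S [NP [Det a] [AP [Adj bright] [AP [Adj ancient]]] [N letter]] [VP [AdvP [Adv often]] [VP [AdvP [Adv often]] [VP [VP [V arrived]] [Conj and] [VP [VP [V admired]] [PP [P about] [NP [Det this] [AP [Adj tiny]] [N parser]]]]]]]]
[S [NP [Det a] [AP [Adj bright] [AP [Adj ancient]]] [N letter]] [VP [AdvP [Adv often]] [VP [AdvP [Adv often]] [VP [VP [VP [V arrived]] [Conj and] [VP [V admired]]] [PP [P about] [NP [Det this] [AP [Adj tiny]] [N parser]]]]]]]
The trees differ in how a recursive rule is bracketed over the same span.

9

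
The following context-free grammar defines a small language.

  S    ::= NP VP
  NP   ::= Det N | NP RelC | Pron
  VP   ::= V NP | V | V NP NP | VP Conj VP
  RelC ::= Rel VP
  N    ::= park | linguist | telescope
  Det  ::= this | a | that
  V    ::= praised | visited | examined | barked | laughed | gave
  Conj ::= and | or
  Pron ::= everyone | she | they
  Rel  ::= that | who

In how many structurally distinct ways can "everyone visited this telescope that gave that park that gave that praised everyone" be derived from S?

Two of the 8 distinct bracketings:
[S [NP [Pron everyone]] [VP [V visited] [NP [NP [Det this] [N telescope]] [RelC [Rel that] [VP [V gave] [NP [NP [NP [Det that] [N park]] [RelC [Rel that] [VP [V gave]]]] [RelC [Rel that] [VP [V praised] [NP [Pron everyone]]]]]]]]]]
[S [NP [Pron everyone]] [VP [V visited] [NP [NP [Det this] [N telescope]] [RelC [Rel that] [VP [V gave] [NP [NP [NP [Det that] [N park]] [RelC [Rel that] [VP [V gave]]]] [RelC [Rel that] [VP [V praised]]]] [NP [Pron everyone]]]]]]]
The difference turns on whether VP → V NP NP is used at the relevant span, versus an alternative expansion of VP.

8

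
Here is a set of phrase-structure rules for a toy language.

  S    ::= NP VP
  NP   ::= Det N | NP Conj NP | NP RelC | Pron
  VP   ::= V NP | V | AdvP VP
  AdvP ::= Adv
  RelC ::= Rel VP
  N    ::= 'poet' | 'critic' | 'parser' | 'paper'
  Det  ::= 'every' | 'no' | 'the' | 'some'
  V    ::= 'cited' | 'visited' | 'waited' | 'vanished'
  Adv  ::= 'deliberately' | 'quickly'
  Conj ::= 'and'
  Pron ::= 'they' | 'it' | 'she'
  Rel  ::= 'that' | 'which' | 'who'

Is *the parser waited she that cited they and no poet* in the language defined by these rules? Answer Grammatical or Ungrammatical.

Grammatical

S
  NP
    Det: the
    N: parser
  VP
    V: waited
    NP
      NP
        NP
          Pron: she
        RelC
          Rel: that
          VP
            V: cited
            NP
              Pron: they
      Conj: and
      NP
        Det: no
        N: poet
Every word is introduced by a lexical rule and the phrasal rules combine the resulting categories into a single S.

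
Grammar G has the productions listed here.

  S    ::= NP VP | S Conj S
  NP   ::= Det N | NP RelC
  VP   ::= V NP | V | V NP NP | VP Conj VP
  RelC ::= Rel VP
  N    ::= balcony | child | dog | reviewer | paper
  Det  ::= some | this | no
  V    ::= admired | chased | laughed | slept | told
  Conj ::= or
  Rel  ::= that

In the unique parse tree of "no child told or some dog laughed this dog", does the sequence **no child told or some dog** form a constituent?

[S [S [NP [Det no] [N child]] [VP [V told]]] [Conj or] [S [NP [Det some] [N dog]] [VP [V laughed] [NP [Det this] [N dog]]]]]
The smallest constituent containing 'no child told or some dog' is the S spanning 'no child told or some dog laughed this dog'; no single node in the tree dominates exactly the given words.

No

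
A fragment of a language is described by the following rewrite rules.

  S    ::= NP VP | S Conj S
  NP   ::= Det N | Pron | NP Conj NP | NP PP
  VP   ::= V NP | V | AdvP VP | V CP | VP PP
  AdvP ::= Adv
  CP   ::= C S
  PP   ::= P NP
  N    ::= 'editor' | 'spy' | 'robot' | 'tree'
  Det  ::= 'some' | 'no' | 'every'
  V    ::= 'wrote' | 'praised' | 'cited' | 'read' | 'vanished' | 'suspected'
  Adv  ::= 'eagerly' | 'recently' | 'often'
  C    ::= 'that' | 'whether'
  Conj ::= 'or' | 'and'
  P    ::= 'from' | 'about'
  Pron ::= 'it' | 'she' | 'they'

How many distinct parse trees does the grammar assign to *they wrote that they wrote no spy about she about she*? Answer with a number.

9

Two of the 9 distinct bracketings:
[S [NP [Pron they]] [VP [V wrote] [CP [C that] [S [NP [Pron they]] [VP [V wrote] [NP [NP [Det no] [N spy]] [PP [P about] [NP [NP [Pron she]] [PP [P about] [NP [Pron she]]]]]]]]]]]
[S [NP [Pron they]] [VP [V wrote] [CP [C that] [S [NP [Pron they]] [VP [V wrote] [NP [NP [NP [Det no] [N spy]] [PP [P about] [NP [Pron she]]]] [PP [P about] [NP [Pron she]]]]]]]]]
The trees differ in how a recursive rule is bracketed over the same span.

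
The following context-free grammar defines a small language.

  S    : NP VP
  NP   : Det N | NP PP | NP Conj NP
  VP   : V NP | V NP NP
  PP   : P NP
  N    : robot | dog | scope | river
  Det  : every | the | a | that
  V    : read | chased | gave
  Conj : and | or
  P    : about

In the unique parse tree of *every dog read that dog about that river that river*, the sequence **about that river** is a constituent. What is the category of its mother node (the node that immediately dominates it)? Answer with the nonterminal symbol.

NP

S
  NP
    Det: every
    N: dog
  VP
    V: read
    NP
      NP
        Det: that
        N: dog
      PP
        P: about
        NP
          Det: that
          N: river
    NP
      Det: that
      N: river
The span 'about that river' is the PP node built by PP → P NP.
Its mother is the NP built by NP → NP PP.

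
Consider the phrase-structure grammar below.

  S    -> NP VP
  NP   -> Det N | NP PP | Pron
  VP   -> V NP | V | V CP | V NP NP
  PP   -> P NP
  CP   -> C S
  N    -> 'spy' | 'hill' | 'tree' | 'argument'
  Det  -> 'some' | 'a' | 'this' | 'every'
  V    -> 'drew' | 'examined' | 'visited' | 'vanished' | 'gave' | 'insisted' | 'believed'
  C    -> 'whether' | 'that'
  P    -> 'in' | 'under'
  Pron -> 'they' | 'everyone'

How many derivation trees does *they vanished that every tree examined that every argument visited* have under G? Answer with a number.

[S [NP [Pron they]] [VP [V vanished] [CP [C that] [S [NP [Det every] [N tree]] [VP [V examined] [CP [C that] [S [NP [Det every] [N argument]] [VP [V visited]]]]]]]]]
No rule offers an alternative attachment or grouping for any span, so this is the only derivation.

1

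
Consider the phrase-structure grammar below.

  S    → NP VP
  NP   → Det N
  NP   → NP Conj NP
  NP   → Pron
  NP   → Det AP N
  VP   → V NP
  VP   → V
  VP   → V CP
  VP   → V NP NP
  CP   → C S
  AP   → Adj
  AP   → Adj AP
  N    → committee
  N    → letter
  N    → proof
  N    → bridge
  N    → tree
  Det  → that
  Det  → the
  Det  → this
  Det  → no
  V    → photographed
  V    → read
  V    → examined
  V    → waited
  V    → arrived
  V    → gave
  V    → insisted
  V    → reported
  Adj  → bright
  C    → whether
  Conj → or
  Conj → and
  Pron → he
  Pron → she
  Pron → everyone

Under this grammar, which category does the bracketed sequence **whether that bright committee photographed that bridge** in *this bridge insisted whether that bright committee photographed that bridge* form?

CP

S
  NP
    Det: this
    N: bridge
  VP
    V: insisted
    CP
      C: whether
      S
        NP
          Det: that
          AP
            Adj: bright
          N: committee
        VP
          V: photographed
          NP
            Det: that
            N: bridge
The span 'whether that bright committee photographed that bridge' is the CP node built by CP → C S.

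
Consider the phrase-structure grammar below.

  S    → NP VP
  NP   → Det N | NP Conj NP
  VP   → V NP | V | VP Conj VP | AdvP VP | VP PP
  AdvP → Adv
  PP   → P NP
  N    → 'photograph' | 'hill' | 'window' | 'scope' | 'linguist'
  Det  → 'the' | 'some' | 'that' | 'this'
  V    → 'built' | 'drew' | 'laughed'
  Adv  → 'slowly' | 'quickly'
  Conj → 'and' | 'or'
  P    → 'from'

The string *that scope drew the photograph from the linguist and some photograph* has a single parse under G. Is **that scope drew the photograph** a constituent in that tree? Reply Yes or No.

[S [NP [Det that] [N scope]] [VP [VP [V drew] [NP [Det the] [N photograph]]] [PP [P from] [NP [NP [Det the] [N linguist]] [Conj and] [NP [Det some] [N photograph]]]]]]
The smallest constituent containing 'that scope drew the photograph' is the S spanning 'that scope drew the photograph from the linguist and some photograph'; no single node in the tree dominates exactly the given words.

No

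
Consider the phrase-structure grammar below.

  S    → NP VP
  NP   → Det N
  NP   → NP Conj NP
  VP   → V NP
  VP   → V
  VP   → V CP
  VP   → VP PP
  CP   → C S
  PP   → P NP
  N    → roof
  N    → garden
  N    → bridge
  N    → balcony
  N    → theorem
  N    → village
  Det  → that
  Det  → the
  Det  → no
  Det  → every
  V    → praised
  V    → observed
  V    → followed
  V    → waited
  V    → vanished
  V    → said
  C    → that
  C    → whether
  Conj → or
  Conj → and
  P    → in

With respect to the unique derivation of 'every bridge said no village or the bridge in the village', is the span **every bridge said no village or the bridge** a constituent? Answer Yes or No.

[S [NP [Det every] [N bridge]] [VP [VP [V said] [NP [NP [Det no] [N village]] [Conj or] [NP [Det the] [N bridge]]]] [PP [P in] [NP [Det the] [N village]]]]]
The smallest constituent containing 'every bridge said no village or the bridge' is the S spanning 'every bridge said no village or the bridge in the village'; no single node in the tree dominates exactly the given words.

No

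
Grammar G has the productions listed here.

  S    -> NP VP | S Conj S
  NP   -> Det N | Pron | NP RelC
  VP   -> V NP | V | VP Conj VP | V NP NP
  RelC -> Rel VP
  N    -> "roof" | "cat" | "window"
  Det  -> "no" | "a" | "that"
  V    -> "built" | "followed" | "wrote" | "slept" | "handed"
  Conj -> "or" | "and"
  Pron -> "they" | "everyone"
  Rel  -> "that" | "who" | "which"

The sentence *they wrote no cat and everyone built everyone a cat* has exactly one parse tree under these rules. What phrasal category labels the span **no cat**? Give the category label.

[S [S [NP [Pron they]] [VP [V wrote] [NP [Det no] [N cat]]]] [Conj and] [S [NP [Pron everyone]] [VP [V built] [NP [Pron everyone]] [NP [Det a] [N cat]]]]]
The span 'no cat' is the NP node built by NP → Det N.

NP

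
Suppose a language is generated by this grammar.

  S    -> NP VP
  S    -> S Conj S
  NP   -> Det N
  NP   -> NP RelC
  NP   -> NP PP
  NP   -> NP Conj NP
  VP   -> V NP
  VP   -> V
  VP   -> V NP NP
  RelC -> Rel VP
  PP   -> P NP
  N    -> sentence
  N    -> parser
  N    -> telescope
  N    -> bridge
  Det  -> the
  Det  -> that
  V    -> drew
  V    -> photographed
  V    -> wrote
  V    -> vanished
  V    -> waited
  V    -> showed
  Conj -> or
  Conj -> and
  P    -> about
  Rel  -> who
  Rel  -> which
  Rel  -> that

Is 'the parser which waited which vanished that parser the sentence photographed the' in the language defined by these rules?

Ungrammatical

For S → NP VP, every NP-prefix leaves a non-VP remainder: after 'the parser' the remainder is not a VP; after 'the parser which waited' the remainder is not a VP; after 'the parser which waited which vanished' the remainder is not a VP (and 2 more). The alternative S rule S → S Conj S likewise has no satisfying split.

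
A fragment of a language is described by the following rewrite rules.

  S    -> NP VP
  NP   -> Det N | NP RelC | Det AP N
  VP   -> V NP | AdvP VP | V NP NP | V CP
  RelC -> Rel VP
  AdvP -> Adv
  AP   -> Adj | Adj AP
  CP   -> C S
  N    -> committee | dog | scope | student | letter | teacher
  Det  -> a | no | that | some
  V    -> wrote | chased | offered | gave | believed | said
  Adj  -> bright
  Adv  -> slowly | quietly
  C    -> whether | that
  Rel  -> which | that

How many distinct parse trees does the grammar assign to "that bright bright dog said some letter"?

[S [NP [Det that] [AP [Adj bright] [AP [Adj bright]]] [N dog]] [VP [V said] [NP [Det some] [N letter]]]]
No rule offers an alternative attachment or grouping for any span, so this is the only derivation.

1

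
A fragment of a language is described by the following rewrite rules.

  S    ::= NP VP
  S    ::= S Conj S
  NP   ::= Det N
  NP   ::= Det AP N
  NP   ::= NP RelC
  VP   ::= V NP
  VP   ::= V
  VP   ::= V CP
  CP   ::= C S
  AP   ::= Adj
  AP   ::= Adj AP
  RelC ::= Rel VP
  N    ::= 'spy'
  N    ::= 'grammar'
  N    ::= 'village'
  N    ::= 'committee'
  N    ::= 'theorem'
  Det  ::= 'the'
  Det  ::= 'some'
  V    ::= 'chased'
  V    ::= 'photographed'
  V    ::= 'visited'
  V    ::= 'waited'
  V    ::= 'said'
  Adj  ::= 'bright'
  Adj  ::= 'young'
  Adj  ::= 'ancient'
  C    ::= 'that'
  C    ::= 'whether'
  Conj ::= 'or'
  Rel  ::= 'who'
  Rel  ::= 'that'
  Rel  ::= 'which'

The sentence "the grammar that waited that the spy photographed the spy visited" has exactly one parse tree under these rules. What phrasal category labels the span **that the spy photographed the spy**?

CP

S
  NP
    NP
      Det: the
      N: grammar
    RelC
      Rel: that
      VP
        V: waited
        CP
          C: that
          S
            NP
              Det: the
              N: spy
            VP
              V: photographed
              NP
                Det: the
                N: spy
  VP
    V: visited
The span 'that the spy photographed the spy' is the CP node built by CP → C S.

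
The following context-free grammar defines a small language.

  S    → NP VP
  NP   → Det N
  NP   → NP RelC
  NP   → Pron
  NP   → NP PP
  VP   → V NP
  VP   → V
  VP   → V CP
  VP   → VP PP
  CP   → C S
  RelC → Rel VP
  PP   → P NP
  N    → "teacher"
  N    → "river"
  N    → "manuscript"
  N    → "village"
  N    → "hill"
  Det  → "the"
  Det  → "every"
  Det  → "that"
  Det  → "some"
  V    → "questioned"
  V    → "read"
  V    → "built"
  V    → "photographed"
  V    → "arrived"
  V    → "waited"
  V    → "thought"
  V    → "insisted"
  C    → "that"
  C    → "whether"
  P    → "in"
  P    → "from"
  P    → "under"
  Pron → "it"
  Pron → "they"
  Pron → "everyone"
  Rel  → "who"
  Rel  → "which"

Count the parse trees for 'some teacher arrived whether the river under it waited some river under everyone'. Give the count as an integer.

3

Two of the 3 distinct bracketings:
[S [NP [Det some] [N teacher]] [VP [V arrived] [CP [C whether] [S [NP [NP [Det the] [N river]] [PP [P under] [NP [Pron it]]]] [VP [V waited] [NP [NP [Det some] [N river]] [PP [P under] [NP [Pron everyone]]]]]]]]]
[S [NP [Det some] [N teacher]] [VP [V arrived] [CP [C whether] [S [NP [NP [Det the] [N river]] [PP [P under] [NP [Pron it]]]] [VP [VP [V waited] [NP [Det some] [N river]]] [PP [P under] [NP [Pron everyone]]]]]]]]
The difference turns on whether VP → VP PP is used at the relevant span, versus an alternative expansion of VP.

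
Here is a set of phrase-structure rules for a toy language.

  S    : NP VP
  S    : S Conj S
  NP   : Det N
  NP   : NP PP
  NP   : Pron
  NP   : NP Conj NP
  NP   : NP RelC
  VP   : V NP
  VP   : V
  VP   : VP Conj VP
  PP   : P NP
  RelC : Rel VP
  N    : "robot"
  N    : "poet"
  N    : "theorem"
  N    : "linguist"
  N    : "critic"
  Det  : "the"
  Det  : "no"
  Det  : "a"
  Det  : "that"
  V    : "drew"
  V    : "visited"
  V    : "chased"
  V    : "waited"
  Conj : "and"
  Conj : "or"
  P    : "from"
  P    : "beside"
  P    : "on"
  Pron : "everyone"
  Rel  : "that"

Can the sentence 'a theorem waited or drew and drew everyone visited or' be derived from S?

For S → NP VP, the only prefix that parses as NP is 'a theorem', but the remainder 'waited or drew and drew everyone visited or' is not a VP under these rules. The alternative S rule S → S Conj S likewise has no satisfying split.

Ungrammatical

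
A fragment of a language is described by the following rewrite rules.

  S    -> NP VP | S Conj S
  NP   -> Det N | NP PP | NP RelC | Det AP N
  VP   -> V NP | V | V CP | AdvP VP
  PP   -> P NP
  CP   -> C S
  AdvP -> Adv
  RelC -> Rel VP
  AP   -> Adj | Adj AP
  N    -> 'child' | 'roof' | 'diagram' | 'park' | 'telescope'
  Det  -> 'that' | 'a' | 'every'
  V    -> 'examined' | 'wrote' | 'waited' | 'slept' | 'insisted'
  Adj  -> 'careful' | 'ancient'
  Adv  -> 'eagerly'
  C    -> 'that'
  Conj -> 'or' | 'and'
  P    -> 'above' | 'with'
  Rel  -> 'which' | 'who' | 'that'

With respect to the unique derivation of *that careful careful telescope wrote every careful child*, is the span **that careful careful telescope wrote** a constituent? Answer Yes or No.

[S [NP [Det that] [AP [Adj careful] [AP [Adj careful]]] [N telescope]] [VP [V wrote] [NP [Det every] [AP [Adj careful]] [N child]]]]
The smallest constituent containing 'that careful careful telescope wrote' is the S spanning 'that careful careful telescope wrote every careful child'; no single node in the tree dominates exactly the given words.

No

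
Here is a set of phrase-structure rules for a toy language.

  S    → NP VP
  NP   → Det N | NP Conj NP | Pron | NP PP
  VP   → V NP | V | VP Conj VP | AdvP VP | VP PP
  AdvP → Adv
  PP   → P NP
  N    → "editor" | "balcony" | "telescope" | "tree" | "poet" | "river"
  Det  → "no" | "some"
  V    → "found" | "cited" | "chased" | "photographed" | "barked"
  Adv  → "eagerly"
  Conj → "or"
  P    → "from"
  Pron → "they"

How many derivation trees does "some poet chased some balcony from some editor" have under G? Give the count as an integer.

The two bracketings:
[S [NP [Det some] [N poet]] [VP [V chased] [NP [NP [Det some] [N balcony]] [PP [P from] [NP [Det some] [N editor]]]]]]
[S [NP [Det some] [N poet]] [VP [VP [V chased] [NP [Det some] [N balcony]]] [PP [P from] [NP [Det some] [N editor]]]]]
The difference turns on whether NP → NP PP is used at the relevant span, versus an alternative expansion of NP.

2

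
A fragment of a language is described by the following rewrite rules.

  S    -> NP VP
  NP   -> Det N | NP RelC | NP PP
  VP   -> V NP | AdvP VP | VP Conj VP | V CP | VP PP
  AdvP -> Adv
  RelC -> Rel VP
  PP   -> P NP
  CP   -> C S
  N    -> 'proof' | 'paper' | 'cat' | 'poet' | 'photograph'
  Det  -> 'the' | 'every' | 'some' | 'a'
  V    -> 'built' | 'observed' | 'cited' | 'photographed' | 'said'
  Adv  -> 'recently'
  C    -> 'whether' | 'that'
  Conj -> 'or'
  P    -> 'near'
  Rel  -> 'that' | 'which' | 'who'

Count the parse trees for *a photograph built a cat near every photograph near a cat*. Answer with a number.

5

Two of the 5 distinct bracketings:
[S [NP [Det a] [N photograph]] [VP [V built] [NP [NP [Det a] [N cat]] [PP [P near] [NP [NP [Det every] [N photograph]] [PP [P near] [NP [Det a] [N cat]]]]]]]]
[S [NP [Det a] [N photograph]] [VP [V built] [NP [NP [NP [Det a] [N cat]] [PP [P near] [NP [Det every] [N photograph]]]] [PP [P near] [NP [Det a] [N cat]]]]]]
The trees differ in how a recursive rule is bracketed over the same span.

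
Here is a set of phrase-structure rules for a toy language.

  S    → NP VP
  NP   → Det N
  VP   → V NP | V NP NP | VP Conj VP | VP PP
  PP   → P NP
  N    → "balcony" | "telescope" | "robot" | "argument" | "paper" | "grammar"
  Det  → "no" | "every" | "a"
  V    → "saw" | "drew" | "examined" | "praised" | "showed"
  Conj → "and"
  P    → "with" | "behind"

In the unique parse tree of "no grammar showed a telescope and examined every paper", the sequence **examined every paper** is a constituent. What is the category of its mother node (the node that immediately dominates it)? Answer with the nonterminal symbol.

[S [NP [Det no] [N grammar]] [VP [VP [V showed] [NP [Det a] [N telescope]]] [Conj and] [VP [V examined] [NP [Det every] [N paper]]]]]
The span 'examined every paper' is the VP node built by VP → V NP.
Its mother is the VP built by VP → VP Conj VP.

VP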